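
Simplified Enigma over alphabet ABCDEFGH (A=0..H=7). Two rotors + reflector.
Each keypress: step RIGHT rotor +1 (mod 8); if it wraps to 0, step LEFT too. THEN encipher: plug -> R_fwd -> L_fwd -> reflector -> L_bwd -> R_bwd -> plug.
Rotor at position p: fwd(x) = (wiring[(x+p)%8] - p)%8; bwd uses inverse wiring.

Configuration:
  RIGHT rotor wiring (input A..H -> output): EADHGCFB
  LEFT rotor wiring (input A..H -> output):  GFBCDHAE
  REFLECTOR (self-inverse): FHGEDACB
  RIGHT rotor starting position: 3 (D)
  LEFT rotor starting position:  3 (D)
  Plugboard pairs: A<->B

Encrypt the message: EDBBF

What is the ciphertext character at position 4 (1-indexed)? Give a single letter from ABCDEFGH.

Char 1 ('E'): step: R->4, L=3; E->plug->E->R->A->L->H->refl->B->L'->E->R'->F->plug->F
Char 2 ('D'): step: R->5, L=3; D->plug->D->R->H->L->G->refl->C->L'->G->R'->F->plug->F
Char 3 ('B'): step: R->6, L=3; B->plug->A->R->H->L->G->refl->C->L'->G->R'->C->plug->C
Char 4 ('B'): step: R->7, L=3; B->plug->A->R->C->L->E->refl->D->L'->F->R'->B->plug->A

A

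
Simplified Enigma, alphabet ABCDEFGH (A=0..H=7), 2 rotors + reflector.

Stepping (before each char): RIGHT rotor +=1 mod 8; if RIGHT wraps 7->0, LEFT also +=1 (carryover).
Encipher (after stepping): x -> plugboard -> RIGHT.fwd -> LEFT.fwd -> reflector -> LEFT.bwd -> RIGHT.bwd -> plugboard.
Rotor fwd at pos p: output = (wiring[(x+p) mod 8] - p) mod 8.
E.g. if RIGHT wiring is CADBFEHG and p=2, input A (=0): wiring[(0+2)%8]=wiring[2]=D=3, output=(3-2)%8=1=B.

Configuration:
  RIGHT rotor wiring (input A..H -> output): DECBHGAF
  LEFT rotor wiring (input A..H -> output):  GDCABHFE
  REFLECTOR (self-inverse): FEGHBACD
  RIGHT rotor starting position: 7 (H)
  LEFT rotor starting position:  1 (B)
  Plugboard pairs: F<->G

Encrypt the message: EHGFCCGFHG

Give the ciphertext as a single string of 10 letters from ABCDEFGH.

Answer: GFADBBHAEE

Derivation:
Char 1 ('E'): step: R->0, L->2 (L advanced); E->plug->E->R->H->L->B->refl->E->L'->G->R'->F->plug->G
Char 2 ('H'): step: R->1, L=2; H->plug->H->R->C->L->H->refl->D->L'->E->R'->G->plug->F
Char 3 ('G'): step: R->2, L=2; G->plug->F->R->D->L->F->refl->A->L'->A->R'->A->plug->A
Char 4 ('F'): step: R->3, L=2; F->plug->G->R->B->L->G->refl->C->L'->F->R'->D->plug->D
Char 5 ('C'): step: R->4, L=2; C->plug->C->R->E->L->D->refl->H->L'->C->R'->B->plug->B
Char 6 ('C'): step: R->5, L=2; C->plug->C->R->A->L->A->refl->F->L'->D->R'->B->plug->B
Char 7 ('G'): step: R->6, L=2; G->plug->F->R->D->L->F->refl->A->L'->A->R'->H->plug->H
Char 8 ('F'): step: R->7, L=2; F->plug->G->R->H->L->B->refl->E->L'->G->R'->A->plug->A
Char 9 ('H'): step: R->0, L->3 (L advanced); H->plug->H->R->F->L->D->refl->H->L'->H->R'->E->plug->E
Char 10 ('G'): step: R->1, L=3; G->plug->F->R->H->L->H->refl->D->L'->F->R'->E->plug->E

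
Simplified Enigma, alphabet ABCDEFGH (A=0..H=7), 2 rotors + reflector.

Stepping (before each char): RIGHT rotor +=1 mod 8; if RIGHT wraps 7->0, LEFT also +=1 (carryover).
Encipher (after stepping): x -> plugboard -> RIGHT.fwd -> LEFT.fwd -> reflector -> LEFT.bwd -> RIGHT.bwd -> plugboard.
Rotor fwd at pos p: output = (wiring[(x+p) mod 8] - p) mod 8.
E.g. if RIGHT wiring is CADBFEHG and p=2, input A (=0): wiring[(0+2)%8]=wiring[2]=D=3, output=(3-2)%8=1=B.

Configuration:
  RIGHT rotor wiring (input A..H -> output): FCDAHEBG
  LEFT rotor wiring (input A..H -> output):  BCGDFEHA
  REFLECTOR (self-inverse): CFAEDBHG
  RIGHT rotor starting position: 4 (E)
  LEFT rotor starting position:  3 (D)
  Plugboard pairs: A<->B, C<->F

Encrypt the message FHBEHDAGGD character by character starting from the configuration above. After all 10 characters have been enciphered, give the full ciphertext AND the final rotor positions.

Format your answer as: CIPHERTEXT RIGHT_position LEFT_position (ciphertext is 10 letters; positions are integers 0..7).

Answer: DEFBCGHFHA 6 4

Derivation:
Char 1 ('F'): step: R->5, L=3; F->plug->C->R->B->L->C->refl->A->L'->A->R'->D->plug->D
Char 2 ('H'): step: R->6, L=3; H->plug->H->R->G->L->H->refl->G->L'->F->R'->E->plug->E
Char 3 ('B'): step: R->7, L=3; B->plug->A->R->H->L->D->refl->E->L'->D->R'->C->plug->F
Char 4 ('E'): step: R->0, L->4 (L advanced); E->plug->E->R->H->L->H->refl->G->L'->F->R'->A->plug->B
Char 5 ('H'): step: R->1, L=4; H->plug->H->R->E->L->F->refl->B->L'->A->R'->F->plug->C
Char 6 ('D'): step: R->2, L=4; D->plug->D->R->C->L->D->refl->E->L'->D->R'->G->plug->G
Char 7 ('A'): step: R->3, L=4; A->plug->B->R->E->L->F->refl->B->L'->A->R'->H->plug->H
Char 8 ('G'): step: R->4, L=4; G->plug->G->R->H->L->H->refl->G->L'->F->R'->C->plug->F
Char 9 ('G'): step: R->5, L=4; G->plug->G->R->D->L->E->refl->D->L'->C->R'->H->plug->H
Char 10 ('D'): step: R->6, L=4; D->plug->D->R->E->L->F->refl->B->L'->A->R'->B->plug->A
Final: ciphertext=DEFBCGHFHA, RIGHT=6, LEFT=4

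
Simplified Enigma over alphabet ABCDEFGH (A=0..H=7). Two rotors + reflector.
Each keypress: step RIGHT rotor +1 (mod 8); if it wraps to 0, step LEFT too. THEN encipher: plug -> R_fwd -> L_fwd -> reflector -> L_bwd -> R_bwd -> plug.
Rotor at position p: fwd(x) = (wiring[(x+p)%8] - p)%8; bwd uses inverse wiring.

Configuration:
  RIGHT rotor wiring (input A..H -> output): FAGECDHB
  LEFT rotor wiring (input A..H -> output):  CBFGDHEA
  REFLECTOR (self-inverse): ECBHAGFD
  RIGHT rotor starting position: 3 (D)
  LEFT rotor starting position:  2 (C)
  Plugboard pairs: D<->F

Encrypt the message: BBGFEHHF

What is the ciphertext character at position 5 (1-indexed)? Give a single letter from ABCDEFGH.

Char 1 ('B'): step: R->4, L=2; B->plug->B->R->H->L->H->refl->D->L'->A->R'->H->plug->H
Char 2 ('B'): step: R->5, L=2; B->plug->B->R->C->L->B->refl->C->L'->E->R'->C->plug->C
Char 3 ('G'): step: R->6, L=2; G->plug->G->R->E->L->C->refl->B->L'->C->R'->D->plug->F
Char 4 ('F'): step: R->7, L=2; F->plug->D->R->H->L->H->refl->D->L'->A->R'->H->plug->H
Char 5 ('E'): step: R->0, L->3 (L advanced); E->plug->E->R->C->L->E->refl->A->L'->B->R'->H->plug->H

H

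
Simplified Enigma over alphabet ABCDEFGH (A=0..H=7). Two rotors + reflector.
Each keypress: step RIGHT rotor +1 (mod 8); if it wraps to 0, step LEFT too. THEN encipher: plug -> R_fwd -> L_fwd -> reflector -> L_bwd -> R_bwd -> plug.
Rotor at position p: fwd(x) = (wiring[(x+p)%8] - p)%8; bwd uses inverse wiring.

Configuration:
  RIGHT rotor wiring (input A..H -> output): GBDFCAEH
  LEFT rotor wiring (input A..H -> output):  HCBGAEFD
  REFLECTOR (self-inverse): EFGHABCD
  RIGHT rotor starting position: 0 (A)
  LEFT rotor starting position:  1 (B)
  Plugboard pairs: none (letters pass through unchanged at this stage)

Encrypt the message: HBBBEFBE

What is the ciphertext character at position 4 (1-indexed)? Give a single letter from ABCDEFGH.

Char 1 ('H'): step: R->1, L=1; H->plug->H->R->F->L->E->refl->A->L'->B->R'->D->plug->D
Char 2 ('B'): step: R->2, L=1; B->plug->B->R->D->L->H->refl->D->L'->E->R'->G->plug->G
Char 3 ('B'): step: R->3, L=1; B->plug->B->R->H->L->G->refl->C->L'->G->R'->G->plug->G
Char 4 ('B'): step: R->4, L=1; B->plug->B->R->E->L->D->refl->H->L'->D->R'->D->plug->D

D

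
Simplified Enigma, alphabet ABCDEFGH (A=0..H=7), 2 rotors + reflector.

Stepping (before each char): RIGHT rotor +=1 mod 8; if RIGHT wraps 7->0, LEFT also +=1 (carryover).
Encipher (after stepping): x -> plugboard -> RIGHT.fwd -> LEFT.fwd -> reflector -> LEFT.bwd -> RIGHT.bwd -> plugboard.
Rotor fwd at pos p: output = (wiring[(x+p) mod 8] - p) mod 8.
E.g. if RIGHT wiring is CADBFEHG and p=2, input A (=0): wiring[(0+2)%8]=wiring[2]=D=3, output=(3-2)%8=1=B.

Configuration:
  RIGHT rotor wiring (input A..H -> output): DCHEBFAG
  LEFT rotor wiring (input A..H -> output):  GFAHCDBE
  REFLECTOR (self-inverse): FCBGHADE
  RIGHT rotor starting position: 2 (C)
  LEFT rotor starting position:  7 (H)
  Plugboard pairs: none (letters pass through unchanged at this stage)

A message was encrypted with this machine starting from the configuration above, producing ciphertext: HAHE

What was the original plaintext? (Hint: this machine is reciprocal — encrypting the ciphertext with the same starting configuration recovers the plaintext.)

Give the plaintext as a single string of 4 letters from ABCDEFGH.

Char 1 ('H'): step: R->3, L=7; H->plug->H->R->E->L->A->refl->F->L'->A->R'->F->plug->F
Char 2 ('A'): step: R->4, L=7; A->plug->A->R->F->L->D->refl->G->L'->C->R'->D->plug->D
Char 3 ('H'): step: R->5, L=7; H->plug->H->R->E->L->A->refl->F->L'->A->R'->A->plug->A
Char 4 ('E'): step: R->6, L=7; E->plug->E->R->B->L->H->refl->E->L'->G->R'->F->plug->F

Answer: FDAF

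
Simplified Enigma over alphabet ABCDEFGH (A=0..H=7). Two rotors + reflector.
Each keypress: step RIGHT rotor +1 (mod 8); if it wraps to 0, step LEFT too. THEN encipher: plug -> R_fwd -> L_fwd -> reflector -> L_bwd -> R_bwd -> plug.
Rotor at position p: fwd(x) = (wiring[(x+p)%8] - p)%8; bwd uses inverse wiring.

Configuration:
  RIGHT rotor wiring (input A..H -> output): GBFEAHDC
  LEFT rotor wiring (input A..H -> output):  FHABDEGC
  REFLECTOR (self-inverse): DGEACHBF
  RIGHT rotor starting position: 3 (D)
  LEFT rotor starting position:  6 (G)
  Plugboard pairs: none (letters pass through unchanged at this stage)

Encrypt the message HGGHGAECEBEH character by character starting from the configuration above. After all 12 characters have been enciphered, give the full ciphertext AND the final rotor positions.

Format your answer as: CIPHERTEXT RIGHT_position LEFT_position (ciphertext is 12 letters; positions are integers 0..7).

Char 1 ('H'): step: R->4, L=6; H->plug->H->R->A->L->A->refl->D->L'->F->R'->F->plug->F
Char 2 ('G'): step: R->5, L=6; G->plug->G->R->H->L->G->refl->B->L'->D->R'->H->plug->H
Char 3 ('G'): step: R->6, L=6; G->plug->G->R->C->L->H->refl->F->L'->G->R'->F->plug->F
Char 4 ('H'): step: R->7, L=6; H->plug->H->R->E->L->C->refl->E->L'->B->R'->F->plug->F
Char 5 ('G'): step: R->0, L->7 (L advanced); G->plug->G->R->D->L->B->refl->G->L'->B->R'->B->plug->B
Char 6 ('A'): step: R->1, L=7; A->plug->A->R->A->L->D->refl->A->L'->C->R'->F->plug->F
Char 7 ('E'): step: R->2, L=7; E->plug->E->R->B->L->G->refl->B->L'->D->R'->A->plug->A
Char 8 ('C'): step: R->3, L=7; C->plug->C->R->E->L->C->refl->E->L'->F->R'->B->plug->B
Char 9 ('E'): step: R->4, L=7; E->plug->E->R->C->L->A->refl->D->L'->A->R'->H->plug->H
Char 10 ('B'): step: R->5, L=7; B->plug->B->R->G->L->F->refl->H->L'->H->R'->G->plug->G
Char 11 ('E'): step: R->6, L=7; E->plug->E->R->H->L->H->refl->F->L'->G->R'->F->plug->F
Char 12 ('H'): step: R->7, L=7; H->plug->H->R->E->L->C->refl->E->L'->F->R'->E->plug->E
Final: ciphertext=FHFFBFABHGFE, RIGHT=7, LEFT=7

Answer: FHFFBFABHGFE 7 7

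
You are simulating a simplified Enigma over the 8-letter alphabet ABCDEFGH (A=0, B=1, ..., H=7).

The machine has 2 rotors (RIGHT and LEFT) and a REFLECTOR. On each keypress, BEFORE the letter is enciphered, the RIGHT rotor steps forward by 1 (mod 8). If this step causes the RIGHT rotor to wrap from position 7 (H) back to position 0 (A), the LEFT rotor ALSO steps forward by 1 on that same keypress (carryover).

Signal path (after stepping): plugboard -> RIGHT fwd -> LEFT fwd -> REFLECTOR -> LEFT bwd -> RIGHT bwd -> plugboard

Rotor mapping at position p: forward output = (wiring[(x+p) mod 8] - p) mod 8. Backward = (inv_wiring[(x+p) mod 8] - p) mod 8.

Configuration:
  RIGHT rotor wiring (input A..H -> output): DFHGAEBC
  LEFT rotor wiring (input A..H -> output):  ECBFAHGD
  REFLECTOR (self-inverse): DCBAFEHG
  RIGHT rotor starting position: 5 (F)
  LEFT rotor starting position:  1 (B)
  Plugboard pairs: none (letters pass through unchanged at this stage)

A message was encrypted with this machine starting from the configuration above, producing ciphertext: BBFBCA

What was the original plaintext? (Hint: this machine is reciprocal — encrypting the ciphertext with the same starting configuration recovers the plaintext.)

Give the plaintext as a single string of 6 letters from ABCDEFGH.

Answer: AAACAH

Derivation:
Char 1 ('B'): step: R->6, L=1; B->plug->B->R->E->L->G->refl->H->L'->D->R'->A->plug->A
Char 2 ('B'): step: R->7, L=1; B->plug->B->R->E->L->G->refl->H->L'->D->R'->A->plug->A
Char 3 ('F'): step: R->0, L->2 (L advanced); F->plug->F->R->E->L->E->refl->F->L'->D->R'->A->plug->A
Char 4 ('B'): step: R->1, L=2; B->plug->B->R->G->L->C->refl->B->L'->F->R'->C->plug->C
Char 5 ('C'): step: R->2, L=2; C->plug->C->R->G->L->C->refl->B->L'->F->R'->A->plug->A
Char 6 ('A'): step: R->3, L=2; A->plug->A->R->D->L->F->refl->E->L'->E->R'->H->plug->H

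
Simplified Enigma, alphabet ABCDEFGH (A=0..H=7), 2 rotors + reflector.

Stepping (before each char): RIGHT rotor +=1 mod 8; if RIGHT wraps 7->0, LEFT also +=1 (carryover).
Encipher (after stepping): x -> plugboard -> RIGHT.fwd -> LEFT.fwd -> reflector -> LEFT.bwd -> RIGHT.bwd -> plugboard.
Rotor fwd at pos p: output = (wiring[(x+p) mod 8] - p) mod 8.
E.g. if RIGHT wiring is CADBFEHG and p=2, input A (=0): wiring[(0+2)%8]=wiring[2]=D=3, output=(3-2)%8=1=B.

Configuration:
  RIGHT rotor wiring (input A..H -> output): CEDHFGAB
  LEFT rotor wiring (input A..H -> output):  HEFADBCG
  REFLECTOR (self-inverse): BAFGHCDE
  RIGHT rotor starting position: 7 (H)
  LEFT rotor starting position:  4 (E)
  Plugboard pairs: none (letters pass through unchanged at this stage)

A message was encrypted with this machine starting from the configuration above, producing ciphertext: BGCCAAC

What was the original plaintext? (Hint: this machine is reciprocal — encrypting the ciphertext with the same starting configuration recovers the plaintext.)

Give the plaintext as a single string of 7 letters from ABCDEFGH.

Char 1 ('B'): step: R->0, L->5 (L advanced); B->plug->B->R->E->L->H->refl->E->L'->A->R'->G->plug->G
Char 2 ('G'): step: R->1, L=5; G->plug->G->R->A->L->E->refl->H->L'->E->R'->D->plug->D
Char 3 ('C'): step: R->2, L=5; C->plug->C->R->D->L->C->refl->F->L'->B->R'->A->plug->A
Char 4 ('C'): step: R->3, L=5; C->plug->C->R->D->L->C->refl->F->L'->B->R'->G->plug->G
Char 5 ('A'): step: R->4, L=5; A->plug->A->R->B->L->F->refl->C->L'->D->R'->H->plug->H
Char 6 ('A'): step: R->5, L=5; A->plug->A->R->B->L->F->refl->C->L'->D->R'->B->plug->B
Char 7 ('C'): step: R->6, L=5; C->plug->C->R->E->L->H->refl->E->L'->A->R'->H->plug->H

Answer: GDAGHBH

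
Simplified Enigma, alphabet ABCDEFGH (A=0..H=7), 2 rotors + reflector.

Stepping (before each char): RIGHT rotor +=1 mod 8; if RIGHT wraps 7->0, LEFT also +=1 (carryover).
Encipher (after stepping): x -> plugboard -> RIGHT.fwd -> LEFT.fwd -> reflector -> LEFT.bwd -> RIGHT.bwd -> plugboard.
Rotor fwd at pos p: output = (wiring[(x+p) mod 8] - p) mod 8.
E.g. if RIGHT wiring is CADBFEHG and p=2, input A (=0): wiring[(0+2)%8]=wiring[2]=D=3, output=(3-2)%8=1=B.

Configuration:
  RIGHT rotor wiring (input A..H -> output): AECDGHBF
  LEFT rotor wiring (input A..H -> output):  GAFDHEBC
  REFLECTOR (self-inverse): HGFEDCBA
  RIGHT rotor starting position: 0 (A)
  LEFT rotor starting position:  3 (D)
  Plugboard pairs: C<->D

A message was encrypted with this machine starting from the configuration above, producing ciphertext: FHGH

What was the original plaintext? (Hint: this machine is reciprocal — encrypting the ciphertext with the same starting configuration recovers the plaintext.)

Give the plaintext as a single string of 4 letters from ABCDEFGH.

Char 1 ('F'): step: R->1, L=3; F->plug->F->R->A->L->A->refl->H->L'->E->R'->G->plug->G
Char 2 ('H'): step: R->2, L=3; H->plug->H->R->C->L->B->refl->G->L'->D->R'->F->plug->F
Char 3 ('G'): step: R->3, L=3; G->plug->G->R->B->L->E->refl->D->L'->F->R'->F->plug->F
Char 4 ('H'): step: R->4, L=3; H->plug->H->R->H->L->C->refl->F->L'->G->R'->G->plug->G

Answer: GFFG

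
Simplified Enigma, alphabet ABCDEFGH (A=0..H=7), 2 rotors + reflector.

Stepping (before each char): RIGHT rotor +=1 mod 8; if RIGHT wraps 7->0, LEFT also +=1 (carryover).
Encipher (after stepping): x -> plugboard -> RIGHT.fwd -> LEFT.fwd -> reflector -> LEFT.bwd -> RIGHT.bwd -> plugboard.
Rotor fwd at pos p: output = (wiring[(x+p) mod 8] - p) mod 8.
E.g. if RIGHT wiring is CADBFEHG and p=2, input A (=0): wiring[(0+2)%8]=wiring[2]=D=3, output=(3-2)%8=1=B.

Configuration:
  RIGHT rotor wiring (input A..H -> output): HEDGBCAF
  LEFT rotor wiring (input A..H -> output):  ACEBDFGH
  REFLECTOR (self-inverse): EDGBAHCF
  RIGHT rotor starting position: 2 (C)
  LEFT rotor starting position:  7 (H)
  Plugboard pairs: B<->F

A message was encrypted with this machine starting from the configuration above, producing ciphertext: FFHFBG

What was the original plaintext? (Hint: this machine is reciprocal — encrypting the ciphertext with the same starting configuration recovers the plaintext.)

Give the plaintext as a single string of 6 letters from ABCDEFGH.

Char 1 ('F'): step: R->3, L=7; F->plug->B->R->G->L->G->refl->C->L'->E->R'->F->plug->B
Char 2 ('F'): step: R->4, L=7; F->plug->B->R->G->L->G->refl->C->L'->E->R'->C->plug->C
Char 3 ('H'): step: R->5, L=7; H->plug->H->R->E->L->C->refl->G->L'->G->R'->F->plug->B
Char 4 ('F'): step: R->6, L=7; F->plug->B->R->H->L->H->refl->F->L'->D->R'->G->plug->G
Char 5 ('B'): step: R->7, L=7; B->plug->F->R->C->L->D->refl->B->L'->B->R'->H->plug->H
Char 6 ('G'): step: R->0, L->0 (L advanced); G->plug->G->R->A->L->A->refl->E->L'->C->R'->F->plug->B

Answer: BCBGHB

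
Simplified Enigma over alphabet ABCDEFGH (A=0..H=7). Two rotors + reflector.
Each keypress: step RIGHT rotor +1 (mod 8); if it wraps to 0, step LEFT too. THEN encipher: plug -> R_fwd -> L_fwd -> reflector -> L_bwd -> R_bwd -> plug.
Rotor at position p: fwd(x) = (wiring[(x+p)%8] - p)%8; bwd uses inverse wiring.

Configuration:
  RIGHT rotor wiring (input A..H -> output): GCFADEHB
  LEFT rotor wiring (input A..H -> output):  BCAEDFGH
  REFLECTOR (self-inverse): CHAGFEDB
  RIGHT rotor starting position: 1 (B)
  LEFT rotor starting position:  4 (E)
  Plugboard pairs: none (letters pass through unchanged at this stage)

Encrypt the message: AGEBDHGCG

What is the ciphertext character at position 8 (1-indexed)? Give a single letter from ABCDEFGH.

Char 1 ('A'): step: R->2, L=4; A->plug->A->R->D->L->D->refl->G->L'->F->R'->E->plug->E
Char 2 ('G'): step: R->3, L=4; G->plug->G->R->H->L->A->refl->C->L'->C->R'->H->plug->H
Char 3 ('E'): step: R->4, L=4; E->plug->E->R->C->L->C->refl->A->L'->H->R'->A->plug->A
Char 4 ('B'): step: R->5, L=4; B->plug->B->R->C->L->C->refl->A->L'->H->R'->A->plug->A
Char 5 ('D'): step: R->6, L=4; D->plug->D->R->E->L->F->refl->E->L'->G->R'->H->plug->H
Char 6 ('H'): step: R->7, L=4; H->plug->H->R->A->L->H->refl->B->L'->B->R'->E->plug->E
Char 7 ('G'): step: R->0, L->5 (L advanced); G->plug->G->R->H->L->G->refl->D->L'->F->R'->C->plug->C
Char 8 ('C'): step: R->1, L=5; C->plug->C->R->H->L->G->refl->D->L'->F->R'->H->plug->H

H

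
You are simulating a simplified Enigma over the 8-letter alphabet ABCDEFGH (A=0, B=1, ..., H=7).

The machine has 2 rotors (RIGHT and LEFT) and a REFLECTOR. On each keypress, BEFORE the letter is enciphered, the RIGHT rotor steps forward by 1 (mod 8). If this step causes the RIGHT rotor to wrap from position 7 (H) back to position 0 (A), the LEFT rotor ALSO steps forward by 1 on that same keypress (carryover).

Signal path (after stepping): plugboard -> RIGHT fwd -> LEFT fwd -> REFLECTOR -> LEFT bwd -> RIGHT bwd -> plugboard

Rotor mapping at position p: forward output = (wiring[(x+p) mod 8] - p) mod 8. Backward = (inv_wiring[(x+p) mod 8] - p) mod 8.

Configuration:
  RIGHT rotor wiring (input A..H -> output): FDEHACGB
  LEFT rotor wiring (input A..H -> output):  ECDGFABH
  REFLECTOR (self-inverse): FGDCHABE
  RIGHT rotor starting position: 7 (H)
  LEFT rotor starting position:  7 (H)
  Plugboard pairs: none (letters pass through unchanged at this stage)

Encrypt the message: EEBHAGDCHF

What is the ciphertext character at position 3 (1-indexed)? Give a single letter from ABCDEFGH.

Char 1 ('E'): step: R->0, L->0 (L advanced); E->plug->E->R->A->L->E->refl->H->L'->H->R'->D->plug->D
Char 2 ('E'): step: R->1, L=0; E->plug->E->R->B->L->C->refl->D->L'->C->R'->A->plug->A
Char 3 ('B'): step: R->2, L=0; B->plug->B->R->F->L->A->refl->F->L'->E->R'->E->plug->E

E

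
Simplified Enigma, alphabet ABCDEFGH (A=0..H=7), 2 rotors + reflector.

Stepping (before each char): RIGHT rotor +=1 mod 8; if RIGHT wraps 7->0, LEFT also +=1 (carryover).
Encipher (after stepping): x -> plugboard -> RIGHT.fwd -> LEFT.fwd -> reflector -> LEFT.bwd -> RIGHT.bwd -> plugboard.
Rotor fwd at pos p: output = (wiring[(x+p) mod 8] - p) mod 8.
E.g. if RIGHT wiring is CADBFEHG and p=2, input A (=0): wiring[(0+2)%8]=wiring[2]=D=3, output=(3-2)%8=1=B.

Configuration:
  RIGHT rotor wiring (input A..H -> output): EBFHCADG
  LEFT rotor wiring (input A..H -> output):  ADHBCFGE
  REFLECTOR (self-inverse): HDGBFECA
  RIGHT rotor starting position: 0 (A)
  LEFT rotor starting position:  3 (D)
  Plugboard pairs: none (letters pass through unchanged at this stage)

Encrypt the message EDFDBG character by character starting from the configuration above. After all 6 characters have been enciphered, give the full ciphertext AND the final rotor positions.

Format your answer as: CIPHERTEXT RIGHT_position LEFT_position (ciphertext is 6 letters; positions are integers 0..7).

Char 1 ('E'): step: R->1, L=3; E->plug->E->R->H->L->E->refl->F->L'->F->R'->G->plug->G
Char 2 ('D'): step: R->2, L=3; D->plug->D->R->G->L->A->refl->H->L'->B->R'->E->plug->E
Char 3 ('F'): step: R->3, L=3; F->plug->F->R->B->L->H->refl->A->L'->G->R'->G->plug->G
Char 4 ('D'): step: R->4, L=3; D->plug->D->R->C->L->C->refl->G->L'->A->R'->E->plug->E
Char 5 ('B'): step: R->5, L=3; B->plug->B->R->G->L->A->refl->H->L'->B->R'->C->plug->C
Char 6 ('G'): step: R->6, L=3; G->plug->G->R->E->L->B->refl->D->L'->D->R'->D->plug->D
Final: ciphertext=GEGECD, RIGHT=6, LEFT=3

Answer: GEGECD 6 3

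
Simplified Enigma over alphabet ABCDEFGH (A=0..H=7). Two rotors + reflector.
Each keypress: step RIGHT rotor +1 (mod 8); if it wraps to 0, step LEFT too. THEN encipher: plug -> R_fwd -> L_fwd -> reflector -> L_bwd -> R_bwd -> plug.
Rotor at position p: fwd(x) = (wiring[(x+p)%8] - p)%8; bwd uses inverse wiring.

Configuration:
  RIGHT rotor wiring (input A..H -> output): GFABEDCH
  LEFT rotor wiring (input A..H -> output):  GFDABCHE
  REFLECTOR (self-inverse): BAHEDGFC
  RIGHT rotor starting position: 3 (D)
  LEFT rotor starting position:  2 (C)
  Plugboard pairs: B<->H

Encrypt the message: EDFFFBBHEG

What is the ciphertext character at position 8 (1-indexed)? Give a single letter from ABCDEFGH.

Char 1 ('E'): step: R->4, L=2; E->plug->E->R->C->L->H->refl->C->L'->F->R'->H->plug->B
Char 2 ('D'): step: R->5, L=2; D->plug->D->R->B->L->G->refl->F->L'->E->R'->G->plug->G
Char 3 ('F'): step: R->6, L=2; F->plug->F->R->D->L->A->refl->B->L'->A->R'->C->plug->C
Char 4 ('F'): step: R->7, L=2; F->plug->F->R->F->L->C->refl->H->L'->C->R'->E->plug->E
Char 5 ('F'): step: R->0, L->3 (L advanced); F->plug->F->R->D->L->E->refl->D->L'->F->R'->B->plug->H
Char 6 ('B'): step: R->1, L=3; B->plug->H->R->F->L->D->refl->E->L'->D->R'->D->plug->D
Char 7 ('B'): step: R->2, L=3; B->plug->H->R->D->L->E->refl->D->L'->F->R'->F->plug->F
Char 8 ('H'): step: R->3, L=3; H->plug->B->R->B->L->G->refl->F->L'->A->R'->C->plug->C

C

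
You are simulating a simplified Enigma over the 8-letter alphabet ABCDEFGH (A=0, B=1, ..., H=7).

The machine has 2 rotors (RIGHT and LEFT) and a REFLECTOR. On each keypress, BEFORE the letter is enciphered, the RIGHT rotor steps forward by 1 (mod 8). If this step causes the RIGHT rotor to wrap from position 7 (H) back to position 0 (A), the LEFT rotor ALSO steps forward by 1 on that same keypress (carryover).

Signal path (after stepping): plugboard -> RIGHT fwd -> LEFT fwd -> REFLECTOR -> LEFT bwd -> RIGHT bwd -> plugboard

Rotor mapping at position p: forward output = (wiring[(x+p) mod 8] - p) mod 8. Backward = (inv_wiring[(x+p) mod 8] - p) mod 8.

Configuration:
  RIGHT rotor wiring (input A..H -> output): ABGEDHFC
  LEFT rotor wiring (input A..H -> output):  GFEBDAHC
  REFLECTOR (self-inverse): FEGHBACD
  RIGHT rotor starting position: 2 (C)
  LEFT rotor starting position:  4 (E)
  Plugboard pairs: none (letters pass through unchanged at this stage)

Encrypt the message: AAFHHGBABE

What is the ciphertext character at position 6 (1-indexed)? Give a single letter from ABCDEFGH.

Char 1 ('A'): step: R->3, L=4; A->plug->A->R->B->L->E->refl->B->L'->F->R'->F->plug->F
Char 2 ('A'): step: R->4, L=4; A->plug->A->R->H->L->F->refl->A->L'->G->R'->D->plug->D
Char 3 ('F'): step: R->5, L=4; F->plug->F->R->B->L->E->refl->B->L'->F->R'->C->plug->C
Char 4 ('H'): step: R->6, L=4; H->plug->H->R->B->L->E->refl->B->L'->F->R'->G->plug->G
Char 5 ('H'): step: R->7, L=4; H->plug->H->R->G->L->A->refl->F->L'->H->R'->D->plug->D
Char 6 ('G'): step: R->0, L->5 (L advanced); G->plug->G->R->F->L->H->refl->D->L'->A->R'->A->plug->A

A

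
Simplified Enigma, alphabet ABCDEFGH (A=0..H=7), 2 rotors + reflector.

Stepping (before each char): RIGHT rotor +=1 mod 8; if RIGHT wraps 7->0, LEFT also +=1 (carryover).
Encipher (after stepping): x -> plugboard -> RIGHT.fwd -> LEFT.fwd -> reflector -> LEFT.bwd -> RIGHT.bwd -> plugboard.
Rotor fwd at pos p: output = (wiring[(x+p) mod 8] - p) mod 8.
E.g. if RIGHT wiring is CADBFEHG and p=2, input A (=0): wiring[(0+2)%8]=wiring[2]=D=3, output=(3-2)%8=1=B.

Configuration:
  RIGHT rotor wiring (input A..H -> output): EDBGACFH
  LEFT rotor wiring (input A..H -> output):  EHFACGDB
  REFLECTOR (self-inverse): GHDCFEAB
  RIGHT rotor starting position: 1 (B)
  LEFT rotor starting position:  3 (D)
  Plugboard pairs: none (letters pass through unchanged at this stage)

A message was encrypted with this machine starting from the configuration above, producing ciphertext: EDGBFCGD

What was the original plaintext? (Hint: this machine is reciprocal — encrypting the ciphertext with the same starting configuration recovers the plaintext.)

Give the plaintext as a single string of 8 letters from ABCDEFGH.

Char 1 ('E'): step: R->2, L=3; E->plug->E->R->D->L->A->refl->G->L'->E->R'->B->plug->B
Char 2 ('D'): step: R->3, L=3; D->plug->D->R->C->L->D->refl->C->L'->H->R'->C->plug->C
Char 3 ('G'): step: R->4, L=3; G->plug->G->R->F->L->B->refl->H->L'->B->R'->C->plug->C
Char 4 ('B'): step: R->5, L=3; B->plug->B->R->A->L->F->refl->E->L'->G->R'->E->plug->E
Char 5 ('F'): step: R->6, L=3; F->plug->F->R->A->L->F->refl->E->L'->G->R'->C->plug->C
Char 6 ('C'): step: R->7, L=3; C->plug->C->R->E->L->G->refl->A->L'->D->R'->G->plug->G
Char 7 ('G'): step: R->0, L->4 (L advanced); G->plug->G->R->F->L->D->refl->C->L'->B->R'->C->plug->C
Char 8 ('D'): step: R->1, L=4; D->plug->D->R->H->L->E->refl->F->L'->D->R'->H->plug->H

Answer: BCCECGCH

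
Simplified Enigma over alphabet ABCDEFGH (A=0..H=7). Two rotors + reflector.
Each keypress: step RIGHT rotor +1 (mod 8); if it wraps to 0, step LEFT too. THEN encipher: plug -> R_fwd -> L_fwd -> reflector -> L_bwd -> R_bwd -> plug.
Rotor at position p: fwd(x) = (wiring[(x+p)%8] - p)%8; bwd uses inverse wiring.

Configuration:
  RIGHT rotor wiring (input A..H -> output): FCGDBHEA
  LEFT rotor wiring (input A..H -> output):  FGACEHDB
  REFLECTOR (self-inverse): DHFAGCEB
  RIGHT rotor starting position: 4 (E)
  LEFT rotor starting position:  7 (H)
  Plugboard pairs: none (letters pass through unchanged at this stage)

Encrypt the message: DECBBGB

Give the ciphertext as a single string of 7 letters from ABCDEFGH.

Char 1 ('D'): step: R->5, L=7; D->plug->D->R->A->L->C->refl->F->L'->F->R'->E->plug->E
Char 2 ('E'): step: R->6, L=7; E->plug->E->R->A->L->C->refl->F->L'->F->R'->F->plug->F
Char 3 ('C'): step: R->7, L=7; C->plug->C->R->D->L->B->refl->H->L'->C->R'->F->plug->F
Char 4 ('B'): step: R->0, L->0 (L advanced); B->plug->B->R->C->L->A->refl->D->L'->G->R'->C->plug->C
Char 5 ('B'): step: R->1, L=0; B->plug->B->R->F->L->H->refl->B->L'->H->R'->G->plug->G
Char 6 ('G'): step: R->2, L=0; G->plug->G->R->D->L->C->refl->F->L'->A->R'->H->plug->H
Char 7 ('B'): step: R->3, L=0; B->plug->B->R->G->L->D->refl->A->L'->C->R'->F->plug->F

Answer: EFFCGHF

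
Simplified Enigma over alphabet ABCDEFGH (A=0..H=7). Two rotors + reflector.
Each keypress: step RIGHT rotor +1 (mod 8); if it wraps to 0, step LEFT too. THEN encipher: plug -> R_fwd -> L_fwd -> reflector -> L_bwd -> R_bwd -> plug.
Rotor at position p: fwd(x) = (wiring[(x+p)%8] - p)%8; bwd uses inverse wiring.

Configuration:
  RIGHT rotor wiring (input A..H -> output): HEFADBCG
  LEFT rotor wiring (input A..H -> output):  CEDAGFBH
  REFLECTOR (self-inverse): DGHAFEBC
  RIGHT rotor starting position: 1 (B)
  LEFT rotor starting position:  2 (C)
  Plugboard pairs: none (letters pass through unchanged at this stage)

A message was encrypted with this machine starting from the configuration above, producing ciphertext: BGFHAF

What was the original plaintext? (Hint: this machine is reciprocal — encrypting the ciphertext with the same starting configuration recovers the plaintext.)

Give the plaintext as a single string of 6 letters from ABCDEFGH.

Char 1 ('B'): step: R->2, L=2; B->plug->B->R->G->L->A->refl->D->L'->D->R'->A->plug->A
Char 2 ('G'): step: R->3, L=2; G->plug->G->R->B->L->G->refl->B->L'->A->R'->B->plug->B
Char 3 ('F'): step: R->4, L=2; F->plug->F->R->A->L->B->refl->G->L'->B->R'->G->plug->G
Char 4 ('H'): step: R->5, L=2; H->plug->H->R->G->L->A->refl->D->L'->D->R'->G->plug->G
Char 5 ('A'): step: R->6, L=2; A->plug->A->R->E->L->H->refl->C->L'->H->R'->E->plug->E
Char 6 ('F'): step: R->7, L=2; F->plug->F->R->E->L->H->refl->C->L'->H->R'->A->plug->A

Answer: ABGGEA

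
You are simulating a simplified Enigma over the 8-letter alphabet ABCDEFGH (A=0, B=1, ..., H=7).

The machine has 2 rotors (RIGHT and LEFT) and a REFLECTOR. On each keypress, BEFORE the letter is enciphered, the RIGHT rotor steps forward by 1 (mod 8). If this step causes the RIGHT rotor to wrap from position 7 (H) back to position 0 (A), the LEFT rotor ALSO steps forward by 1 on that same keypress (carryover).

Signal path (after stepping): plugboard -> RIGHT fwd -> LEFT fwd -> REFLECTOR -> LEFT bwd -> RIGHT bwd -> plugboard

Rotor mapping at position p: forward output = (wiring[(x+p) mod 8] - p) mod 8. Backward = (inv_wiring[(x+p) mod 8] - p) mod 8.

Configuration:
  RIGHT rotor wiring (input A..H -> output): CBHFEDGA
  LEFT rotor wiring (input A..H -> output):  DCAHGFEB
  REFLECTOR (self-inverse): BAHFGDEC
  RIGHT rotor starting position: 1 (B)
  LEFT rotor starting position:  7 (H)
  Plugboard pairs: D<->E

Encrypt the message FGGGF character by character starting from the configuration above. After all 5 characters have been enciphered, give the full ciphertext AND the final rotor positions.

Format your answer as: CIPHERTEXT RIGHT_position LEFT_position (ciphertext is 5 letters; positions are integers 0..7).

Char 1 ('F'): step: R->2, L=7; F->plug->F->R->G->L->G->refl->E->L'->B->R'->D->plug->E
Char 2 ('G'): step: R->3, L=7; G->plug->G->R->G->L->G->refl->E->L'->B->R'->B->plug->B
Char 3 ('G'): step: R->4, L=7; G->plug->G->R->D->L->B->refl->A->L'->E->R'->D->plug->E
Char 4 ('G'): step: R->5, L=7; G->plug->G->R->A->L->C->refl->H->L'->F->R'->D->plug->E
Char 5 ('F'): step: R->6, L=7; F->plug->F->R->H->L->F->refl->D->L'->C->R'->B->plug->B
Final: ciphertext=EBEEB, RIGHT=6, LEFT=7

Answer: EBEEB 6 7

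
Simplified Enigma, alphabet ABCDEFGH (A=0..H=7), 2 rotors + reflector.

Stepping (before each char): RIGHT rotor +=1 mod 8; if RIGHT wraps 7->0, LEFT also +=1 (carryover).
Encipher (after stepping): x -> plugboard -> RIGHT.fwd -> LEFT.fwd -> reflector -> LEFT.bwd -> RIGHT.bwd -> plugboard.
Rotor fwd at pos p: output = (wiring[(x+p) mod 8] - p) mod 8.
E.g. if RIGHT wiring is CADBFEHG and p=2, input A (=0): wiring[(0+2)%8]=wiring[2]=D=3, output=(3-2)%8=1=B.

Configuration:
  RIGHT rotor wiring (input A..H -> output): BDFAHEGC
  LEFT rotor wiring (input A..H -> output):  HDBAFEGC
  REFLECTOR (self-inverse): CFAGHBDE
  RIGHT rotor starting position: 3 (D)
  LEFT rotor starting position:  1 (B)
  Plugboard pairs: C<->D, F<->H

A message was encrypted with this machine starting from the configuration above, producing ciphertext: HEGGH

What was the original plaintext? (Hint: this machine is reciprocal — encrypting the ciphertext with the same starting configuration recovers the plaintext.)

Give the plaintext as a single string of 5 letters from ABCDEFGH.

Char 1 ('H'): step: R->4, L=1; H->plug->F->R->H->L->G->refl->D->L'->E->R'->H->plug->F
Char 2 ('E'): step: R->5, L=1; E->plug->E->R->G->L->B->refl->F->L'->F->R'->C->plug->D
Char 3 ('G'): step: R->6, L=1; G->plug->G->R->B->L->A->refl->C->L'->A->R'->A->plug->A
Char 4 ('G'): step: R->7, L=1; G->plug->G->R->F->L->F->refl->B->L'->G->R'->D->plug->C
Char 5 ('H'): step: R->0, L->2 (L advanced); H->plug->F->R->E->L->E->refl->H->L'->A->R'->D->plug->C

Answer: FDACC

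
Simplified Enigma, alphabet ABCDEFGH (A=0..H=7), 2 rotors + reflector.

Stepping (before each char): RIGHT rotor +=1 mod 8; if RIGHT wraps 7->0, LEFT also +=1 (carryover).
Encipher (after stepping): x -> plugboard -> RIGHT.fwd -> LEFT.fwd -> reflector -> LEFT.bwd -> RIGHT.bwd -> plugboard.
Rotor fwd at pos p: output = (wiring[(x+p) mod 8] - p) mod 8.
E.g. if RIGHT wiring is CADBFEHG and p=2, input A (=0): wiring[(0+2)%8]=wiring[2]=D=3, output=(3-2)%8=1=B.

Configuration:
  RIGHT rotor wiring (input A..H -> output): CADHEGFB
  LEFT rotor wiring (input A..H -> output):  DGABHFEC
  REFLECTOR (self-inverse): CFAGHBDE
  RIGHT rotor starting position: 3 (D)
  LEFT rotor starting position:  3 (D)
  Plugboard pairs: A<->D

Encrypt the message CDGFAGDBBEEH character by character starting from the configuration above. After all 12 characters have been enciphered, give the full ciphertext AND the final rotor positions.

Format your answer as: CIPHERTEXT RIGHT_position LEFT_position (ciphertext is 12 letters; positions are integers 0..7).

Char 1 ('C'): step: R->4, L=3; C->plug->C->R->B->L->E->refl->H->L'->E->R'->F->plug->F
Char 2 ('D'): step: R->5, L=3; D->plug->A->R->B->L->E->refl->H->L'->E->R'->C->plug->C
Char 3 ('G'): step: R->6, L=3; G->plug->G->R->G->L->D->refl->G->L'->A->R'->H->plug->H
Char 4 ('F'): step: R->7, L=3; F->plug->F->R->F->L->A->refl->C->L'->C->R'->A->plug->D
Char 5 ('A'): step: R->0, L->4 (L advanced); A->plug->D->R->H->L->F->refl->B->L'->B->R'->H->plug->H
Char 6 ('G'): step: R->1, L=4; G->plug->G->R->A->L->D->refl->G->L'->D->R'->D->plug->A
Char 7 ('D'): step: R->2, L=4; D->plug->A->R->B->L->B->refl->F->L'->H->R'->F->plug->F
Char 8 ('B'): step: R->3, L=4; B->plug->B->R->B->L->B->refl->F->L'->H->R'->F->plug->F
Char 9 ('B'): step: R->4, L=4; B->plug->B->R->C->L->A->refl->C->L'->F->R'->D->plug->A
Char 10 ('E'): step: R->5, L=4; E->plug->E->R->D->L->G->refl->D->L'->A->R'->B->plug->B
Char 11 ('E'): step: R->6, L=4; E->plug->E->R->F->L->C->refl->A->L'->C->R'->D->plug->A
Char 12 ('H'): step: R->7, L=4; H->plug->H->R->G->L->E->refl->H->L'->E->R'->D->plug->A
Final: ciphertext=FCHDHAFFABAA, RIGHT=7, LEFT=4

Answer: FCHDHAFFABAA 7 4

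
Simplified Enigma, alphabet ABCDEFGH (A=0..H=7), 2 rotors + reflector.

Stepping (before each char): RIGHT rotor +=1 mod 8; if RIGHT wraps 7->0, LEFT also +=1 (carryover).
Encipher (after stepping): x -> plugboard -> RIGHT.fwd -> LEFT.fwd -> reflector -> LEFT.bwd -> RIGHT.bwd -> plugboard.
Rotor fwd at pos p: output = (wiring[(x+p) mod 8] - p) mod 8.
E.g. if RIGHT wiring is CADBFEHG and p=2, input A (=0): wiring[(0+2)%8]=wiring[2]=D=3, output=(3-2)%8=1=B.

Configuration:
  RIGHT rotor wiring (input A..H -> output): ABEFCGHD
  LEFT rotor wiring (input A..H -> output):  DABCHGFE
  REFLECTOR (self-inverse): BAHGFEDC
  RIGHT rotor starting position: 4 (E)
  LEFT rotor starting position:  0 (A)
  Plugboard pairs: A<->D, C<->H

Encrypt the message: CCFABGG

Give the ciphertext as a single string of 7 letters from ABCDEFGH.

Answer: GBDHFBH

Derivation:
Char 1 ('C'): step: R->5, L=0; C->plug->H->R->F->L->G->refl->D->L'->A->R'->G->plug->G
Char 2 ('C'): step: R->6, L=0; C->plug->H->R->A->L->D->refl->G->L'->F->R'->B->plug->B
Char 3 ('F'): step: R->7, L=0; F->plug->F->R->D->L->C->refl->H->L'->E->R'->A->plug->D
Char 4 ('A'): step: R->0, L->1 (L advanced); A->plug->D->R->F->L->E->refl->F->L'->E->R'->C->plug->H
Char 5 ('B'): step: R->1, L=1; B->plug->B->R->D->L->G->refl->D->L'->G->R'->F->plug->F
Char 6 ('G'): step: R->2, L=1; G->plug->G->R->G->L->D->refl->G->L'->D->R'->B->plug->B
Char 7 ('G'): step: R->3, L=1; G->plug->G->R->G->L->D->refl->G->L'->D->R'->C->plug->H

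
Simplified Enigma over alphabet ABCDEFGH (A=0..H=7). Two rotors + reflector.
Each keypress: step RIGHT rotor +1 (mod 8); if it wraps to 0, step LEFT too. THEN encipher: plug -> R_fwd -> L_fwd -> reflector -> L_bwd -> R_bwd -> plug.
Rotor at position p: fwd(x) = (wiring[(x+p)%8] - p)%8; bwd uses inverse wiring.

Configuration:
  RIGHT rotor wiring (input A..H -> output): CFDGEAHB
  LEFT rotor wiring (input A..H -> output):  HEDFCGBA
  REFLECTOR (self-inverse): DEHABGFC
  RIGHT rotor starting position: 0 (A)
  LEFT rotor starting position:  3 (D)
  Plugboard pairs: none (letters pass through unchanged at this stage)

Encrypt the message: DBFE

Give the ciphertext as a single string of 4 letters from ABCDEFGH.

Char 1 ('D'): step: R->1, L=3; D->plug->D->R->D->L->G->refl->F->L'->E->R'->A->plug->A
Char 2 ('B'): step: R->2, L=3; B->plug->B->R->E->L->F->refl->G->L'->D->R'->H->plug->H
Char 3 ('F'): step: R->3, L=3; F->plug->F->R->H->L->A->refl->D->L'->C->R'->G->plug->G
Char 4 ('E'): step: R->4, L=3; E->plug->E->R->G->L->B->refl->E->L'->F->R'->D->plug->D

Answer: AHGD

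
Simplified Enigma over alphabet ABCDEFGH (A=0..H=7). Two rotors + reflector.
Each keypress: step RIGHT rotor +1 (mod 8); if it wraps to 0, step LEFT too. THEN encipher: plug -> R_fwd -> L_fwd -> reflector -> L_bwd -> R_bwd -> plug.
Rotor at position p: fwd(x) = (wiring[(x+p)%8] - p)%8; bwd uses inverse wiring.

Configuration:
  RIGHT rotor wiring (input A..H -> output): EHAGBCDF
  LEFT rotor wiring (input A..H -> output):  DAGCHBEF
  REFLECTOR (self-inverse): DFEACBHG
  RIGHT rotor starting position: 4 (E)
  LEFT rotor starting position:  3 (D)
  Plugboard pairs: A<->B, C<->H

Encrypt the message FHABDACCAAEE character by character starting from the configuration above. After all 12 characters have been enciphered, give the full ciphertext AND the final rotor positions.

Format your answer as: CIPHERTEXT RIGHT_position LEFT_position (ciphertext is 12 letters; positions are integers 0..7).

Char 1 ('F'): step: R->5, L=3; F->plug->F->R->D->L->B->refl->F->L'->G->R'->B->plug->A
Char 2 ('H'): step: R->6, L=3; H->plug->C->R->G->L->F->refl->B->L'->D->R'->G->plug->G
Char 3 ('A'): step: R->7, L=3; A->plug->B->R->F->L->A->refl->D->L'->H->R'->E->plug->E
Char 4 ('B'): step: R->0, L->4 (L advanced); B->plug->A->R->E->L->H->refl->G->L'->H->R'->B->plug->A
Char 5 ('D'): step: R->1, L=4; D->plug->D->R->A->L->D->refl->A->L'->C->R'->F->plug->F
Char 6 ('A'): step: R->2, L=4; A->plug->B->R->E->L->H->refl->G->L'->H->R'->C->plug->H
Char 7 ('C'): step: R->3, L=4; C->plug->H->R->F->L->E->refl->C->L'->G->R'->B->plug->A
Char 8 ('C'): step: R->4, L=4; C->plug->H->R->C->L->A->refl->D->L'->A->R'->E->plug->E
Char 9 ('A'): step: R->5, L=4; A->plug->B->R->G->L->C->refl->E->L'->F->R'->A->plug->B
Char 10 ('A'): step: R->6, L=4; A->plug->B->R->H->L->G->refl->H->L'->E->R'->H->plug->C
Char 11 ('E'): step: R->7, L=4; E->plug->E->R->H->L->G->refl->H->L'->E->R'->H->plug->C
Char 12 ('E'): step: R->0, L->5 (L advanced); E->plug->E->R->B->L->H->refl->G->L'->D->R'->G->plug->G
Final: ciphertext=AGEAFHAEBCCG, RIGHT=0, LEFT=5

Answer: AGEAFHAEBCCG 0 5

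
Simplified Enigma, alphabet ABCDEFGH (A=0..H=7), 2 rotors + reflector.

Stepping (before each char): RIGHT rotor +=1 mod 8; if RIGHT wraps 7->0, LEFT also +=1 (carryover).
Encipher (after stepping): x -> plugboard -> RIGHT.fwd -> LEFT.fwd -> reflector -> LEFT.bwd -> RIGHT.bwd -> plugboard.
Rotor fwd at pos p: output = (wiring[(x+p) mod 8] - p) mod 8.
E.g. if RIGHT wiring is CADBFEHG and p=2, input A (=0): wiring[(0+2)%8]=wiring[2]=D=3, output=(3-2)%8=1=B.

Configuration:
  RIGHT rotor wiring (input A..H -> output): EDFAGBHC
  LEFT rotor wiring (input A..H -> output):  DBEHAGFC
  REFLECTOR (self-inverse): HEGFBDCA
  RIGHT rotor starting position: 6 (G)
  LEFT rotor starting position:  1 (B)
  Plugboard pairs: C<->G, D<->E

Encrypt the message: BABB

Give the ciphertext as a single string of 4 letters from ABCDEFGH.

Answer: EFCA

Derivation:
Char 1 ('B'): step: R->7, L=1; B->plug->B->R->F->L->E->refl->B->L'->G->R'->D->plug->E
Char 2 ('A'): step: R->0, L->2 (L advanced); A->plug->A->R->E->L->D->refl->F->L'->B->R'->F->plug->F
Char 3 ('B'): step: R->1, L=2; B->plug->B->R->E->L->D->refl->F->L'->B->R'->G->plug->C
Char 4 ('B'): step: R->2, L=2; B->plug->B->R->G->L->B->refl->E->L'->D->R'->A->plug->A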